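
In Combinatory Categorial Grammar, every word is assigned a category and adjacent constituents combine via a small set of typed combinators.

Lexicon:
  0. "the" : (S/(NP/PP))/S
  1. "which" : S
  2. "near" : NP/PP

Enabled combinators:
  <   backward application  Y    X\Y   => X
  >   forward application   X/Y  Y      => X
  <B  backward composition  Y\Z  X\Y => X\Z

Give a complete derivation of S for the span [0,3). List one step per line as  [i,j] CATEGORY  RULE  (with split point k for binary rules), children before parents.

[0,3] S   >
  [0,2] S/(NP/PP)   >
    [0,1] "the" : (S/(NP/PP))/S
    [1,2] "which" : S
  [2,3] "near" : NP/PP

[0,1] (S/(NP/PP))/S  lex  "the"
[1,2] S  lex  "which"
[0,2] S/(NP/PP)  >  k=1
[2,3] NP/PP  lex  "near"
[0,3] S  >  k=2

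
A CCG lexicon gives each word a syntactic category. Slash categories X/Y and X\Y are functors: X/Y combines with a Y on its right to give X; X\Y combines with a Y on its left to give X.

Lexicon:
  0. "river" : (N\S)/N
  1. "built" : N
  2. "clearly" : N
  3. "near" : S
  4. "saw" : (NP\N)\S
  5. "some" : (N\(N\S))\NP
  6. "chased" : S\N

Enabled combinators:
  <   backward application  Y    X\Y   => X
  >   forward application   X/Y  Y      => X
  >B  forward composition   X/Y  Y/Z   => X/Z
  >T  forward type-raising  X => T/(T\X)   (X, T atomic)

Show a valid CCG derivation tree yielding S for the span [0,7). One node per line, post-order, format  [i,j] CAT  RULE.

[0,1] (N\S)/N  lex  "river"
[1,2] N  lex  "built"
[0,2] N\S  >  k=1
[2,3] N  lex  "clearly"
[3,4] S  lex  "near"
[4,5] (NP\N)\S  lex  "saw"
[3,5] NP\N  <  k=4
[2,5] NP  <  k=3
[5,6] (N\(N\S))\NP  lex  "some"
[2,6] N\(N\S)  <  k=5
[0,6] N  <  k=2
[6,7] S\N  lex  "chased"
[0,7] S  <  k=6

[0,7] S   <
  [0,6] N   <
    [0,2] N\S   >
      [0,1] "river" : (N\S)/N
      [1,2] "built" : N
    [2,6] N\(N\S)   <
      [2,5] NP   <
        [2,3] "clearly" : N
        [3,5] NP\N   <
          [3,4] "near" : S
          [4,5] "saw" : (NP\N)\S
      [5,6] "some" : (N\(N\S))\NP
  [6,7] "chased" : S\N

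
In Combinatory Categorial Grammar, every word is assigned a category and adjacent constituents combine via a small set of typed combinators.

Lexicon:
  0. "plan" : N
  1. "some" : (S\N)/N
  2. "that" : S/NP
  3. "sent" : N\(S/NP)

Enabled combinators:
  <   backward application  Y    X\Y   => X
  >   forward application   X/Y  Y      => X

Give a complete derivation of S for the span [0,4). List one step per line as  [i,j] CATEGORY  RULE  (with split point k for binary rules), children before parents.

[0,4] S   <
  [0,1] "plan" : N
  [1,4] S\N   >
    [1,2] "some" : (S\N)/N
    [2,4] N   <
      [2,3] "that" : S/NP
      [3,4] "sent" : N\(S/NP)

[0,1] N  lex  "plan"
[1,2] (S\N)/N  lex  "some"
[2,3] S/NP  lex  "that"
[3,4] N\(S/NP)  lex  "sent"
[2,4] N  <  k=3
[1,4] S\N  >  k=2
[0,4] S  <  k=1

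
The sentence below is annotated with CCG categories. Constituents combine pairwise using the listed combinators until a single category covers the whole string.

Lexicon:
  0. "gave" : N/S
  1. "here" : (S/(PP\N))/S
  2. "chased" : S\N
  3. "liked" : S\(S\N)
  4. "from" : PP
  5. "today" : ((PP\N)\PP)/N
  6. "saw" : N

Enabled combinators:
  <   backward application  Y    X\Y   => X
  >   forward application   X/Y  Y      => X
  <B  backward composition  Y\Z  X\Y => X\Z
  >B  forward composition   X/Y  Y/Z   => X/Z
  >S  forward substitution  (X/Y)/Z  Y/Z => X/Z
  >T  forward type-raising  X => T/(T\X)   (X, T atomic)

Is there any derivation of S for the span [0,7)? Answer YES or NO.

NO

N/S (S/(PP\N))/S S\N S\(S\N) PP ((PP\N)\PP)/N N
CKY chart[0,7] = {N, N/(N\N), N/(S\S), NP/(NP\N), PP/(PP\N), S/(S\N)}; S ∉ chart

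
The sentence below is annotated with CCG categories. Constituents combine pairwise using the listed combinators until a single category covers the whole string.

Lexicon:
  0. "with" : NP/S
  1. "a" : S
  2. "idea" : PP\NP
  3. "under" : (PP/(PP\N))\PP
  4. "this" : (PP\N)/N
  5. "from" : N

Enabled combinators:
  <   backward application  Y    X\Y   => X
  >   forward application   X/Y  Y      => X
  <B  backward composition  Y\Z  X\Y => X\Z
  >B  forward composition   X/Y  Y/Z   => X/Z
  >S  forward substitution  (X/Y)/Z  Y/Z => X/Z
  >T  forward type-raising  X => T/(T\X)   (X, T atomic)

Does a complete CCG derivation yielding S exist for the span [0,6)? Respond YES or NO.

NP/S S PP\NP (PP/(PP\N))\PP (PP\N)/N N
CKY chart[0,6] = {N/(N\PP), NP/(NP\PP), PP, PP/(N\N), PP/(PP\PP), S/(S\PP)}; S ∉ chart

NO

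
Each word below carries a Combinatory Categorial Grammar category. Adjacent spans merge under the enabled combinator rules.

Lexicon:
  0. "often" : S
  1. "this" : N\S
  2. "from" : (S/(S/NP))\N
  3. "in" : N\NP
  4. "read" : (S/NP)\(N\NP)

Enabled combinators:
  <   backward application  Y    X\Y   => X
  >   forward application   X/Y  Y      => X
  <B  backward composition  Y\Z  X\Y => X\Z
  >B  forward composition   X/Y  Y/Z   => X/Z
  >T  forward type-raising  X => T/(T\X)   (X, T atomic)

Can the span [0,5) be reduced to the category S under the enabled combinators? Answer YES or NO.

YES

[0,5] S   >
  [0,3] S/(S/NP)   <
    [0,2] N   >
      [0,1] N/(N\S)   >T
        [0,1] "often" : S
      [1,2] "this" : N\S
    [2,3] "from" : (S/(S/NP))\N
  [3,5] S/NP   <
    [3,4] "in" : N\NP
    [4,5] "read" : (S/NP)\(N\NP)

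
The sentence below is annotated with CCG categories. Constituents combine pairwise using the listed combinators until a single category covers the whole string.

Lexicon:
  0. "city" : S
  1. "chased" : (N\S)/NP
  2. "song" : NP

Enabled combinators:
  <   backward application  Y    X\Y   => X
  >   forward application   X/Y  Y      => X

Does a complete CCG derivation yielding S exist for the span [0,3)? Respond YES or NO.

NO

S (N\S)/NP NP
CKY chart[0,3] = {N}; S ∉ chart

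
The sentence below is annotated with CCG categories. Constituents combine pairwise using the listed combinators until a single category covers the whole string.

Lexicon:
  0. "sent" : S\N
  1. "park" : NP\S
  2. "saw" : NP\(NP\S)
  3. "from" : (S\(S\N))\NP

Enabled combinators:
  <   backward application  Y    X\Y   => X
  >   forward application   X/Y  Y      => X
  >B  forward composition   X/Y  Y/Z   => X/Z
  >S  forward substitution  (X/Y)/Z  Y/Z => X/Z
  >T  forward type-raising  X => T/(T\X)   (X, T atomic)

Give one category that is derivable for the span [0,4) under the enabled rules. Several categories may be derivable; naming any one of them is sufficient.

S

[0,4] S   <
  [0,1] "sent" : S\N
  [1,4] S\(S\N)   <
    [1,3] NP   <
      [1,2] "park" : NP\S
      [2,3] "saw" : NP\(NP\S)
    [3,4] "from" : (S\(S\N))\NP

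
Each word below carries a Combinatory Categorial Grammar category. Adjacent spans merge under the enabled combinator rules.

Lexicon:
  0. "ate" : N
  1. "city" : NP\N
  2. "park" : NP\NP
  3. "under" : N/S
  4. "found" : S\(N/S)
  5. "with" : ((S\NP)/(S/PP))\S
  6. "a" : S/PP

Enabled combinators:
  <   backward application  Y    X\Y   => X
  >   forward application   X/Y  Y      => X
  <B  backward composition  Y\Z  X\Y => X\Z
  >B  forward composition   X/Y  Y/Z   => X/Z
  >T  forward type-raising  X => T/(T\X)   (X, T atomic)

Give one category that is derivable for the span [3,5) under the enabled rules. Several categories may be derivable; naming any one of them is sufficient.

[0,7] S   <
  [0,3] NP   <
    [0,1] "ate" : N
    [1,3] NP\N   <B
      [1,2] "city" : NP\N
      [2,3] "park" : NP\NP
  [3,7] S\NP   >
    [3,6] (S\NP)/(S/PP)   <
      [3,5] S   <
        [3,4] "under" : N/S
        [4,5] "found" : S\(N/S)
      [5,6] "with" : ((S\NP)/(S/PP))\S
    [6,7] "a" : S/PP

S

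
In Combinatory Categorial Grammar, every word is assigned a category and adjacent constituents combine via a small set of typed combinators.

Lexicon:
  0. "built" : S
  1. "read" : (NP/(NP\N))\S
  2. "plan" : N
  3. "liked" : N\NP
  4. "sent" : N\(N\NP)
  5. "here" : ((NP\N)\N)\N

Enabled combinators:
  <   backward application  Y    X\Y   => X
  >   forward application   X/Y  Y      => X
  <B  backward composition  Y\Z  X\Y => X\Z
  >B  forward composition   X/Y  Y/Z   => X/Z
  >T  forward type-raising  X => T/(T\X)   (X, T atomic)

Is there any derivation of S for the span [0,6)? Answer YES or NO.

NO

S (NP/(NP\N))\S N N\NP N\(N\NP) ((NP\N)\N)\N
CKY chart[0,6] = {N/(N\NP), NP, NP/(NP\NP), PP/(PP\NP), S/(S\NP)}; S ∉ chart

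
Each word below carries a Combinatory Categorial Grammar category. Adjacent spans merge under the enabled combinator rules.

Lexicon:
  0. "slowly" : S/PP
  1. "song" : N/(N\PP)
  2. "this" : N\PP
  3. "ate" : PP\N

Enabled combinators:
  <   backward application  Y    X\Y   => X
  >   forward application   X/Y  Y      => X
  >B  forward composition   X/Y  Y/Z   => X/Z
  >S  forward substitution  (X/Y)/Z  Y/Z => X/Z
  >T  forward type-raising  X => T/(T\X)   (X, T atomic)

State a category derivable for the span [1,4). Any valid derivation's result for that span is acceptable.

PP

[0,4] S   >
  [0,1] "slowly" : S/PP
  [1,4] PP   <
    [1,3] N   >
      [1,2] "song" : N/(N\PP)
      [2,3] "this" : N\PP
    [3,4] "ate" : PP\N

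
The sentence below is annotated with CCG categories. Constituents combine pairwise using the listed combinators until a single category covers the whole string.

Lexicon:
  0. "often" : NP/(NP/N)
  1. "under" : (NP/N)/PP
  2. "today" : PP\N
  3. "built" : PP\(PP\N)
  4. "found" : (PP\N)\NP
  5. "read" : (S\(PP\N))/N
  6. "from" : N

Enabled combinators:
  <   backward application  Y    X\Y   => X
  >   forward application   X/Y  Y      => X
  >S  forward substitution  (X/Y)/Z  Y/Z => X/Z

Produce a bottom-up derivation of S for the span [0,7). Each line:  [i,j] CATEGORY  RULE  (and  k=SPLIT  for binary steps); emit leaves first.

[0,1] NP/(NP/N)  lex  "often"
[1,2] (NP/N)/PP  lex  "under"
[2,3] PP\N  lex  "today"
[3,4] PP\(PP\N)  lex  "built"
[2,4] PP  <  k=3
[1,4] NP/N  >  k=2
[0,4] NP  >  k=1
[4,5] (PP\N)\NP  lex  "found"
[0,5] PP\N  <  k=4
[5,6] (S\(PP\N))/N  lex  "read"
[6,7] N  lex  "from"
[5,7] S\(PP\N)  >  k=6
[0,7] S  <  k=5

[0,7] S   <
  [0,5] PP\N   <
    [0,4] NP   >
      [0,1] "often" : NP/(NP/N)
      [1,4] NP/N   >
        [1,2] "under" : (NP/N)/PP
        [2,4] PP   <
          [2,3] "today" : PP\N
          [3,4] "built" : PP\(PP\N)
    [4,5] "found" : (PP\N)\NP
  [5,7] S\(PP\N)   >
    [5,6] "read" : (S\(PP\N))/N
    [6,7] "from" : N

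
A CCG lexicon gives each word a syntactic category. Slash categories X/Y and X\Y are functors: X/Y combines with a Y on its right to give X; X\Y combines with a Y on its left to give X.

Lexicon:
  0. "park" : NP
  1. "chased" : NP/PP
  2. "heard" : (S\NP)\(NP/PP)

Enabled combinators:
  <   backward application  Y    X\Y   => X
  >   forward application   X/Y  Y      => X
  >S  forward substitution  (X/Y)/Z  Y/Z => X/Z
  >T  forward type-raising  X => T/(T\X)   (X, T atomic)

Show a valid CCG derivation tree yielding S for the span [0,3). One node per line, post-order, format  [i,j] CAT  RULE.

[0,3] S   >
  [0,1] S/(S\NP)   >T
    [0,1] "park" : NP
  [1,3] S\NP   <
    [1,2] "chased" : NP/PP
    [2,3] "heard" : (S\NP)\(NP/PP)

[0,1] NP  lex  "park"
[0,1] S/(S\NP)  >T
[1,2] NP/PP  lex  "chased"
[2,3] (S\NP)\(NP/PP)  lex  "heard"
[1,3] S\NP  <  k=2
[0,3] S  >  k=1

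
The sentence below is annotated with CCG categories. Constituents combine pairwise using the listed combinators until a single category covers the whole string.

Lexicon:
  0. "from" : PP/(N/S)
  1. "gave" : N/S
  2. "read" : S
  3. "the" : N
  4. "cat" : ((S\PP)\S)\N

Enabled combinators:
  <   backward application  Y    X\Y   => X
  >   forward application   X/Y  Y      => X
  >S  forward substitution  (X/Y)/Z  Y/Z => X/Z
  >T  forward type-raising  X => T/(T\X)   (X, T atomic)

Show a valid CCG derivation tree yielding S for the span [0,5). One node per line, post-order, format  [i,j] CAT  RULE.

[0,5] S   <
  [0,2] PP   >
    [0,1] "from" : PP/(N/S)
    [1,2] "gave" : N/S
  [2,5] S\PP   <
    [2,3] "read" : S
    [3,5] (S\PP)\S   <
      [3,4] "the" : N
      [4,5] "cat" : ((S\PP)\S)\N

[0,1] PP/(N/S)  lex  "from"
[1,2] N/S  lex  "gave"
[0,2] PP  >  k=1
[2,3] S  lex  "read"
[3,4] N  lex  "the"
[4,5] ((S\PP)\S)\N  lex  "cat"
[3,5] (S\PP)\S  <  k=4
[2,5] S\PP  <  k=3
[0,5] S  <  k=2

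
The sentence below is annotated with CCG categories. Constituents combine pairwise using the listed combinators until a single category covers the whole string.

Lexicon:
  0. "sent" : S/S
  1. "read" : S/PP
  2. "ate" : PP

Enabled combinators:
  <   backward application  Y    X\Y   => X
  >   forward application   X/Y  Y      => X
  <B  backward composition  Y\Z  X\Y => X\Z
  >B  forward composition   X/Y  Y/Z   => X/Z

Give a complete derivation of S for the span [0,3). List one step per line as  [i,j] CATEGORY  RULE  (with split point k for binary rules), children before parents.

[0,1] S/S  lex  "sent"
[1,2] S/PP  lex  "read"
[0,2] S/PP  >B  k=1
[2,3] PP  lex  "ate"
[0,3] S  >  k=2

[0,3] S   >
  [0,2] S/PP   >B
    [0,1] "sent" : S/S
    [1,2] "read" : S/PP
  [2,3] "ate" : PP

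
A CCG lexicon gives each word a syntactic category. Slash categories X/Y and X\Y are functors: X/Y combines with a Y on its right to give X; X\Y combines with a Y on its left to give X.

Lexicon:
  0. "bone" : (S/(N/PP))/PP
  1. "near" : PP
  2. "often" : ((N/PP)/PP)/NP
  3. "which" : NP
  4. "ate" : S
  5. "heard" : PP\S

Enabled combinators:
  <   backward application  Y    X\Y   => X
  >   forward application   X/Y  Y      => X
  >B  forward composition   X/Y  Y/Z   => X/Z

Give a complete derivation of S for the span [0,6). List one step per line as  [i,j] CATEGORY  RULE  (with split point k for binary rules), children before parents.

[0,6] S   >
  [0,4] S/PP   >B
    [0,2] S/(N/PP)   >
      [0,1] "bone" : (S/(N/PP))/PP
      [1,2] "near" : PP
    [2,4] (N/PP)/PP   >
      [2,3] "often" : ((N/PP)/PP)/NP
      [3,4] "which" : NP
  [4,6] PP   <
    [4,5] "ate" : S
    [5,6] "heard" : PP\S

[0,1] (S/(N/PP))/PP  lex  "bone"
[1,2] PP  lex  "near"
[0,2] S/(N/PP)  >  k=1
[2,3] ((N/PP)/PP)/NP  lex  "often"
[3,4] NP  lex  "which"
[2,4] (N/PP)/PP  >  k=3
[0,4] S/PP  >B  k=2
[4,5] S  lex  "ate"
[5,6] PP\S  lex  "heard"
[4,6] PP  <  k=5
[0,6] S  >  k=4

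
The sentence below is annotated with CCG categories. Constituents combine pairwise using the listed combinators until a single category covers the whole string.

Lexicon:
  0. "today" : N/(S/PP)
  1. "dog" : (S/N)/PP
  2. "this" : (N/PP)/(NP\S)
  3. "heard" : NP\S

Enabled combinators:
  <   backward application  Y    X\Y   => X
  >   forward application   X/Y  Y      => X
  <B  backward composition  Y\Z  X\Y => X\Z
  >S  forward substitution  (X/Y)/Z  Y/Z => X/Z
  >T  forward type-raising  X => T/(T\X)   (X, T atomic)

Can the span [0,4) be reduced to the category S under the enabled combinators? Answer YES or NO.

N/(S/PP) (S/N)/PP (N/PP)/(NP\S) NP\S
CKY chart[0,4] = {N, N/(N\N), NP/(NP\N), PP/(PP\N), S/(S\N)}; S ∉ chart

NO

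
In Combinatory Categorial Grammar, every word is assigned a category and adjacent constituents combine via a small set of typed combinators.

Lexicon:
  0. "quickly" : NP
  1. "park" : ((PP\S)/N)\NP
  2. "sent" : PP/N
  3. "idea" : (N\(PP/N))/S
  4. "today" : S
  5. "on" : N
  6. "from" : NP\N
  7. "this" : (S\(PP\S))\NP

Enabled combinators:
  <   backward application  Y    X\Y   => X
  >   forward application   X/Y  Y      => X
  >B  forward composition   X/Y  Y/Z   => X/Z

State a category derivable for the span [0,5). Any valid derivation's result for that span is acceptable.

[0,8] S   <
  [0,5] PP\S   >
    [0,2] (PP\S)/N   <
      [0,1] "quickly" : NP
      [1,2] "park" : ((PP\S)/N)\NP
    [2,5] N   <
      [2,3] "sent" : PP/N
      [3,5] N\(PP/N)   >
        [3,4] "idea" : (N\(PP/N))/S
        [4,5] "today" : S
  [5,8] S\(PP\S)   <
    [5,7] NP   <
      [5,6] "on" : N
      [6,7] "from" : NP\N
    [7,8] "this" : (S\(PP\S))\NP

PP\S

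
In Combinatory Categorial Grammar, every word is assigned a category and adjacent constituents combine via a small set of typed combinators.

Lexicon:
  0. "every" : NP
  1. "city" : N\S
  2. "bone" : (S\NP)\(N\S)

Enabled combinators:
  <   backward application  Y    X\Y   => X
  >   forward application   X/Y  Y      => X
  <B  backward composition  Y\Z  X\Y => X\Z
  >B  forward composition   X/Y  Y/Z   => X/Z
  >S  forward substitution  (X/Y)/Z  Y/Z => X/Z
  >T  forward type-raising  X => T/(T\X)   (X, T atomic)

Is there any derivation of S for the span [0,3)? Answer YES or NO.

YES

[0,3] S   <
  [0,1] "every" : NP
  [1,3] S\NP   <
    [1,2] "city" : N\S
    [2,3] "bone" : (S\NP)\(N\S)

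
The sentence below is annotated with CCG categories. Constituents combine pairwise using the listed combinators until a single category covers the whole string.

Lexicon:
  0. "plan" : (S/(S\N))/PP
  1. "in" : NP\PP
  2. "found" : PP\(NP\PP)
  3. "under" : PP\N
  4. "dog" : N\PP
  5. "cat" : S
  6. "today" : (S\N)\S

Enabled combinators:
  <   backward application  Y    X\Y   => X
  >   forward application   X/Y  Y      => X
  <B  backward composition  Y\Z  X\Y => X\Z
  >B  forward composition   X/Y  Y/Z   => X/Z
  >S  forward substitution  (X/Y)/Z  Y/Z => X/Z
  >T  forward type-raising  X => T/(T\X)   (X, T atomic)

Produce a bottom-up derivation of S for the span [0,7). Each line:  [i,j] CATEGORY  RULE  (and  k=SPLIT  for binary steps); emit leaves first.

[0,1] (S/(S\N))/PP  lex  "plan"
[1,2] NP\PP  lex  "in"
[2,3] PP\(NP\PP)  lex  "found"
[1,3] PP  <  k=2
[0,3] S/(S\N)  >  k=1
[3,4] PP\N  lex  "under"
[4,5] N\PP  lex  "dog"
[5,6] S  lex  "cat"
[6,7] (S\N)\S  lex  "today"
[5,7] S\N  <  k=6
[4,7] S\PP  <B  k=5
[3,7] S\N  <B  k=4
[0,7] S  >  k=3

[0,7] S   >
  [0,3] S/(S\N)   >
    [0,1] "plan" : (S/(S\N))/PP
    [1,3] PP   <
      [1,2] "in" : NP\PP
      [2,3] "found" : PP\(NP\PP)
  [3,7] S\N   <B
    [3,4] "under" : PP\N
    [4,7] S\PP   <B
      [4,5] "dog" : N\PP
      [5,7] S\N   <
        [5,6] "cat" : S
        [6,7] "today" : (S\N)\S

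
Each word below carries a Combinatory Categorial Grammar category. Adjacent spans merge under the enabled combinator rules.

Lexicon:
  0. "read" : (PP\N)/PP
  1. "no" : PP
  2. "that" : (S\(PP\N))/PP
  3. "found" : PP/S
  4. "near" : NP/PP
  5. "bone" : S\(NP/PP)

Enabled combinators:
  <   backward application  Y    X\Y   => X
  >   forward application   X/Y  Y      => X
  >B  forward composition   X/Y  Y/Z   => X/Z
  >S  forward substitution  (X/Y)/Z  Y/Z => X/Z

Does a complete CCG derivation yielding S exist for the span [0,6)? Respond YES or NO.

YES

[0,6] S   <
  [0,2] PP\N   >
    [0,1] "read" : (PP\N)/PP
    [1,2] "no" : PP
  [2,6] S\(PP\N)   >
    [2,3] "that" : (S\(PP\N))/PP
    [3,6] PP   >
      [3,4] "found" : PP/S
      [4,6] S   <
        [4,5] "near" : NP/PP
        [5,6] "bone" : S\(NP/PP)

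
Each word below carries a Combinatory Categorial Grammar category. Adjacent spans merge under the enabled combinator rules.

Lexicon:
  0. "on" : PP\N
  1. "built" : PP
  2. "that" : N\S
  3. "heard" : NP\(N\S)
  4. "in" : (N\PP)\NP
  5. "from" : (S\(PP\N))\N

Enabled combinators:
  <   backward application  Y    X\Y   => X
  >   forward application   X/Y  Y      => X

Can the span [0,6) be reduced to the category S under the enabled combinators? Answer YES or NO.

[0,6] S   <
  [0,1] "on" : PP\N
  [1,6] S\(PP\N)   <
    [1,5] N   <
      [1,2] "built" : PP
      [2,5] N\PP   <
        [2,4] NP   <
          [2,3] "that" : N\S
          [3,4] "heard" : NP\(N\S)
        [4,5] "in" : (N\PP)\NP
    [5,6] "from" : (S\(PP\N))\N

YES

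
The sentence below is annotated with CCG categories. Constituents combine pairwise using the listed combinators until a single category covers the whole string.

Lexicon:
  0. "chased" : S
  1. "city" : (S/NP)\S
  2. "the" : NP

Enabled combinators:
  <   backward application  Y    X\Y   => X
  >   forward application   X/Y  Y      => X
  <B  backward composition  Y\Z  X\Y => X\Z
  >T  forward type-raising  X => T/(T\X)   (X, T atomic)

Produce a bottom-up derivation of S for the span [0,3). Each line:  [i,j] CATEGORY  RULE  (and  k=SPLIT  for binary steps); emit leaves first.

[0,3] S   >
  [0,2] S/NP   <
    [0,1] "chased" : S
    [1,2] "city" : (S/NP)\S
  [2,3] "the" : NP

[0,1] S  lex  "chased"
[1,2] (S/NP)\S  lex  "city"
[0,2] S/NP  <  k=1
[2,3] NP  lex  "the"
[0,3] S  >  k=2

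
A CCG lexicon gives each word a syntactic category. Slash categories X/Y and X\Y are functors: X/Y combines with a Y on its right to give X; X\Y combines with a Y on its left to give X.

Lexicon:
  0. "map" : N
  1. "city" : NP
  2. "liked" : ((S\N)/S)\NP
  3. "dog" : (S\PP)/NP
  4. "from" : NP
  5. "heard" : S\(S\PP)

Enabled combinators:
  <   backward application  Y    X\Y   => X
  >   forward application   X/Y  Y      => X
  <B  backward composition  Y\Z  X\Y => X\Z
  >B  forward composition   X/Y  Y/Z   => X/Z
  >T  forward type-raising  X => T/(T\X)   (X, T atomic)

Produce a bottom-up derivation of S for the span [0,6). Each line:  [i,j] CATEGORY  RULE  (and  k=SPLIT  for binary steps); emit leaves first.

[0,1] N  lex  "map"
[1,2] NP  lex  "city"
[2,3] ((S\N)/S)\NP  lex  "liked"
[1,3] (S\N)/S  <  k=2
[3,4] (S\PP)/NP  lex  "dog"
[4,5] NP  lex  "from"
[3,5] S\PP  >  k=4
[5,6] S\(S\PP)  lex  "heard"
[3,6] S  <  k=5
[1,6] S\N  >  k=3
[0,6] S  <  k=1

[0,6] S   <
  [0,1] "map" : N
  [1,6] S\N   >
    [1,3] (S\N)/S   <
      [1,2] "city" : NP
      [2,3] "liked" : ((S\N)/S)\NP
    [3,6] S   <
      [3,5] S\PP   >
        [3,4] "dog" : (S\PP)/NP
        [4,5] "from" : NP
      [5,6] "heard" : S\(S\PP)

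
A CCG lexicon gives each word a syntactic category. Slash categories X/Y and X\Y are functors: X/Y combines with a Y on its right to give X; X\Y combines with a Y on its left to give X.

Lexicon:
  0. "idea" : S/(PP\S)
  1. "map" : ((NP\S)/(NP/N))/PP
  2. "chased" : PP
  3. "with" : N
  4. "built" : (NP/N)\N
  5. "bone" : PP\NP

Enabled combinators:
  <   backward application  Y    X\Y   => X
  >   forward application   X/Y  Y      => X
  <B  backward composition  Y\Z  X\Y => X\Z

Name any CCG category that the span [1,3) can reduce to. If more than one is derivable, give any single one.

[0,6] S   >
  [0,1] "idea" : S/(PP\S)
  [1,6] PP\S   <B
    [1,5] NP\S   >
      [1,3] (NP\S)/(NP/N)   >
        [1,2] "map" : ((NP\S)/(NP/N))/PP
        [2,3] "chased" : PP
      [3,5] NP/N   <
        [3,4] "with" : N
        [4,5] "built" : (NP/N)\N
    [5,6] "bone" : PP\NP

(NP\S)/(NP/N)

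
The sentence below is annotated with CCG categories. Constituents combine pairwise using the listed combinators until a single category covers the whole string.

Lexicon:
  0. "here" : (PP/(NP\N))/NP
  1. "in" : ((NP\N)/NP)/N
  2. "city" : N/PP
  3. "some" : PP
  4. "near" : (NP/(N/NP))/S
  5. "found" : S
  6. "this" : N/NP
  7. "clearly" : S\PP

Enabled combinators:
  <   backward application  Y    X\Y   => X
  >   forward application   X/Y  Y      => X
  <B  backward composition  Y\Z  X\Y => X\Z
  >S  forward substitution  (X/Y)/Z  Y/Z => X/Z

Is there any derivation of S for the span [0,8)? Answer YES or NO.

[0,8] S   <
  [0,7] PP   >
    [0,4] PP/NP   >S
      [0,1] "here" : (PP/(NP\N))/NP
      [1,4] (NP\N)/NP   >
        [1,2] "in" : ((NP\N)/NP)/N
        [2,4] N   >
          [2,3] "city" : N/PP
          [3,4] "some" : PP
    [4,7] NP   >
      [4,6] NP/(N/NP)   >
        [4,5] "near" : (NP/(N/NP))/S
        [5,6] "found" : S
      [6,7] "this" : N/NP
  [7,8] "clearly" : S\PP

YES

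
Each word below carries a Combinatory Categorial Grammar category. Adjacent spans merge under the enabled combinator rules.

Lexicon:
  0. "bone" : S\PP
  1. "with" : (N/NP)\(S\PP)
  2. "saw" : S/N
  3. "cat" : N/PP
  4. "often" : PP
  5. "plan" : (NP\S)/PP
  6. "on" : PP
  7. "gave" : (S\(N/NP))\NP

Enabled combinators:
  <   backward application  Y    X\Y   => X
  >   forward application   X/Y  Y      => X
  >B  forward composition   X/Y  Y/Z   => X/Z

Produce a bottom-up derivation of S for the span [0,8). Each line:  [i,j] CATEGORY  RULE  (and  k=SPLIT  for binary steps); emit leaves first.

[0,1] S\PP  lex  "bone"
[1,2] (N/NP)\(S\PP)  lex  "with"
[0,2] N/NP  <  k=1
[2,3] S/N  lex  "saw"
[3,4] N/PP  lex  "cat"
[4,5] PP  lex  "often"
[3,5] N  >  k=4
[2,5] S  >  k=3
[5,6] (NP\S)/PP  lex  "plan"
[6,7] PP  lex  "on"
[5,7] NP\S  >  k=6
[2,7] NP  <  k=5
[7,8] (S\(N/NP))\NP  lex  "gave"
[2,8] S\(N/NP)  <  k=7
[0,8] S  <  k=2

[0,8] S   <
  [0,2] N/NP   <
    [0,1] "bone" : S\PP
    [1,2] "with" : (N/NP)\(S\PP)
  [2,8] S\(N/NP)   <
    [2,7] NP   <
      [2,5] S   >
        [2,3] "saw" : S/N
        [3,5] N   >
          [3,4] "cat" : N/PP
          [4,5] "often" : PP
      [5,7] NP\S   >
        [5,6] "plan" : (NP\S)/PP
        [6,7] "on" : PP
    [7,8] "gave" : (S\(N/NP))\NP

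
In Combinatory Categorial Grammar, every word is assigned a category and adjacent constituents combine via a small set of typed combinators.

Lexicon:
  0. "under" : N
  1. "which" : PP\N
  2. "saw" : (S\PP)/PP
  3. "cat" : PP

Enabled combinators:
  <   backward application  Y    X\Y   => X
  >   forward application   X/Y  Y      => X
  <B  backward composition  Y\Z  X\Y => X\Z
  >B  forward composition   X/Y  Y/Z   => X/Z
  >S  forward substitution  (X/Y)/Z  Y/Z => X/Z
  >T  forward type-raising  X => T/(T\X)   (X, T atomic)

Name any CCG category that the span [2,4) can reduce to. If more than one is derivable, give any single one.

S\PP

[0,4] S   <
  [0,1] "under" : N
  [1,4] S\N   <B
    [1,2] "which" : PP\N
    [2,4] S\PP   >
      [2,3] "saw" : (S\PP)/PP
      [3,4] "cat" : PP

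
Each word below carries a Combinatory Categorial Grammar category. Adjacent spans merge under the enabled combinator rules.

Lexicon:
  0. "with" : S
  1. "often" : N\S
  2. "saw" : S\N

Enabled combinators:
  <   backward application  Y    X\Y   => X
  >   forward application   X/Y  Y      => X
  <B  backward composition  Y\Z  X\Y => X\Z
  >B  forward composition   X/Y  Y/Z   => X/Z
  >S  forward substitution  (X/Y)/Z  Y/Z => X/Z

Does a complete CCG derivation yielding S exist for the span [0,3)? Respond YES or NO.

[0,3] S   <
  [0,2] N   <
    [0,1] "with" : S
    [1,2] "often" : N\S
  [2,3] "saw" : S\N

YES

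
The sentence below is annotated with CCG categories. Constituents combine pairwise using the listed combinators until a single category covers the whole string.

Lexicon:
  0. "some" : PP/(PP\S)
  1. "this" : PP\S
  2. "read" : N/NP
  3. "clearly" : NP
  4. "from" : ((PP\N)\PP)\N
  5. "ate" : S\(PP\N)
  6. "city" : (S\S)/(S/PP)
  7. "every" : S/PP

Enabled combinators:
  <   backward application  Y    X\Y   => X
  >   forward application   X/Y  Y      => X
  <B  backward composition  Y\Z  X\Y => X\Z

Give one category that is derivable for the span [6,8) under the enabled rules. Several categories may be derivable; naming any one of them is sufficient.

S\S

[0,8] S   <
  [0,2] PP   >
    [0,1] "some" : PP/(PP\S)
    [1,2] "this" : PP\S
  [2,8] S\PP   <B
    [2,6] S\PP   <B
      [2,5] (PP\N)\PP   <
        [2,4] N   >
          [2,3] "read" : N/NP
          [3,4] "clearly" : NP
        [4,5] "from" : ((PP\N)\PP)\N
      [5,6] "ate" : S\(PP\N)
    [6,8] S\S   >
      [6,7] "city" : (S\S)/(S/PP)
      [7,8] "every" : S/PP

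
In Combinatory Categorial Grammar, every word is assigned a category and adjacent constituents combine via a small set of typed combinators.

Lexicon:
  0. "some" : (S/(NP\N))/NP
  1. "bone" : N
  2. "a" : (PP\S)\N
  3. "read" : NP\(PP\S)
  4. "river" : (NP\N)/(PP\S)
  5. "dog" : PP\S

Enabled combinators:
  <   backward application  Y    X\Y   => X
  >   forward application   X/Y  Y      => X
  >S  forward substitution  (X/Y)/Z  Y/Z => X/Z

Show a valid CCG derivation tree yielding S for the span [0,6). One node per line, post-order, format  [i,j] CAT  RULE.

[0,6] S   >
  [0,4] S/(NP\N)   >
    [0,1] "some" : (S/(NP\N))/NP
    [1,4] NP   <
      [1,3] PP\S   <
        [1,2] "bone" : N
        [2,3] "a" : (PP\S)\N
      [3,4] "read" : NP\(PP\S)
  [4,6] NP\N   >
    [4,5] "river" : (NP\N)/(PP\S)
    [5,6] "dog" : PP\S

[0,1] (S/(NP\N))/NP  lex  "some"
[1,2] N  lex  "bone"
[2,3] (PP\S)\N  lex  "a"
[1,3] PP\S  <  k=2
[3,4] NP\(PP\S)  lex  "read"
[1,4] NP  <  k=3
[0,4] S/(NP\N)  >  k=1
[4,5] (NP\N)/(PP\S)  lex  "river"
[5,6] PP\S  lex  "dog"
[4,6] NP\N  >  k=5
[0,6] S  >  k=4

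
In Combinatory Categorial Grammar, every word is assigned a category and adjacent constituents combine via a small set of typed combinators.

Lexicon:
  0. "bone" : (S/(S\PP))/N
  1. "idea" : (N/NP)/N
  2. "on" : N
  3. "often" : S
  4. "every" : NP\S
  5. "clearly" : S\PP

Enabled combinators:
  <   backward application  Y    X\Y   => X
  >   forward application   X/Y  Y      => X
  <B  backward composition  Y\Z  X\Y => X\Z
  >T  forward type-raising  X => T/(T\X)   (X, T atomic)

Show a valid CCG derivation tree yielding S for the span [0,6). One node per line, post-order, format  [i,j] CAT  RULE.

[0,6] S   >
  [0,5] S/(S\PP)   >
    [0,1] "bone" : (S/(S\PP))/N
    [1,5] N   >
      [1,3] N/NP   >
        [1,2] "idea" : (N/NP)/N
        [2,3] "on" : N
      [3,5] NP   <
        [3,4] "often" : S
        [4,5] "every" : NP\S
  [5,6] "clearly" : S\PP

[0,1] (S/(S\PP))/N  lex  "bone"
[1,2] (N/NP)/N  lex  "idea"
[2,3] N  lex  "on"
[1,3] N/NP  >  k=2
[3,4] S  lex  "often"
[4,5] NP\S  lex  "every"
[3,5] NP  <  k=4
[1,5] N  >  k=3
[0,5] S/(S\PP)  >  k=1
[5,6] S\PP  lex  "clearly"
[0,6] S  >  k=5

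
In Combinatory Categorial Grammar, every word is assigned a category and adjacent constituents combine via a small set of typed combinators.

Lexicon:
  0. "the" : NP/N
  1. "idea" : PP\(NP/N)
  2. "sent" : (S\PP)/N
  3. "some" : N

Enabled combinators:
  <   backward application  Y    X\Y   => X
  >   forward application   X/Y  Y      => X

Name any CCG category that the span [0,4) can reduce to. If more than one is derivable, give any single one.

S

[0,4] S   <
  [0,2] PP   <
    [0,1] "the" : NP/N
    [1,2] "idea" : PP\(NP/N)
  [2,4] S\PP   >
    [2,3] "sent" : (S\PP)/N
    [3,4] "some" : N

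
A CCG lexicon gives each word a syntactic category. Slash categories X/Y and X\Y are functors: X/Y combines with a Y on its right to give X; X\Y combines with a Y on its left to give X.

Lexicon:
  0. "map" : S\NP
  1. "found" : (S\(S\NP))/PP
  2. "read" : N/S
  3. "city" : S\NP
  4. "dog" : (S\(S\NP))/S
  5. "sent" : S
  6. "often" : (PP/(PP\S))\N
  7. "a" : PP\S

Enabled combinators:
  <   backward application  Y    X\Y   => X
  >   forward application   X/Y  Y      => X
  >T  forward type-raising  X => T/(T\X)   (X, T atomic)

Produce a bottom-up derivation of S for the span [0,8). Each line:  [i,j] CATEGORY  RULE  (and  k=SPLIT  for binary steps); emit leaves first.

[0,8] S   <
  [0,1] "map" : S\NP
  [1,8] S\(S\NP)   >
    [1,2] "found" : (S\(S\NP))/PP
    [2,8] PP   >
      [2,7] PP/(PP\S)   <
        [2,6] N   >
          [2,3] "read" : N/S
          [3,6] S   <
            [3,4] "city" : S\NP
            [4,6] S\(S\NP)   >
              [4,5] "dog" : (S\(S\NP))/S
              [5,6] "sent" : S
        [6,7] "often" : (PP/(PP\S))\N
      [7,8] "a" : PP\S

[0,1] S\NP  lex  "map"
[1,2] (S\(S\NP))/PP  lex  "found"
[2,3] N/S  lex  "read"
[3,4] S\NP  lex  "city"
[4,5] (S\(S\NP))/S  lex  "dog"
[5,6] S  lex  "sent"
[4,6] S\(S\NP)  >  k=5
[3,6] S  <  k=4
[2,6] N  >  k=3
[6,7] (PP/(PP\S))\N  lex  "often"
[2,7] PP/(PP\S)  <  k=6
[7,8] PP\S  lex  "a"
[2,8] PP  >  k=7
[1,8] S\(S\NP)  >  k=2
[0,8] S  <  k=1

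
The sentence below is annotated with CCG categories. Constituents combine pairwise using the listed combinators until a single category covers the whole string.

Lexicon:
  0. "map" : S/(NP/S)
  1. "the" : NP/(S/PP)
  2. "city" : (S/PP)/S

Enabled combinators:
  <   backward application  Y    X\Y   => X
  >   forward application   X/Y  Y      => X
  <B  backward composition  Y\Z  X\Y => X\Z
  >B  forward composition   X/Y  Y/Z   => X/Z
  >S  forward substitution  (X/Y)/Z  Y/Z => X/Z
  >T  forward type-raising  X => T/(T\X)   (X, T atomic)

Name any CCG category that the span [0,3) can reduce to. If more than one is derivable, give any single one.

[0,3] S   >
  [0,1] "map" : S/(NP/S)
  [1,3] NP/S   >B
    [1,2] "the" : NP/(S/PP)
    [2,3] "city" : (S/PP)/S

S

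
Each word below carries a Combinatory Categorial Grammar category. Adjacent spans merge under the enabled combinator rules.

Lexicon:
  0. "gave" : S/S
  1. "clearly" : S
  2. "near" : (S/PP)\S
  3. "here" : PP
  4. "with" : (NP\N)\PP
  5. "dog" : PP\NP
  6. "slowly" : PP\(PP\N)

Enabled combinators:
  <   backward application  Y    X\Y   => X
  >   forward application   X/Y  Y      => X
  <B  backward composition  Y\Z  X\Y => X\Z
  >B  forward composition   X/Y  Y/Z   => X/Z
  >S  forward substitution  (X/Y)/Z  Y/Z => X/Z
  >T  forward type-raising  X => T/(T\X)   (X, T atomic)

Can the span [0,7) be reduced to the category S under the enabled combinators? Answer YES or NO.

[0,7] S   >
  [0,3] S/PP   >B
    [0,1] "gave" : S/S
    [1,3] S/PP   <
      [1,2] "clearly" : S
      [2,3] "near" : (S/PP)\S
  [3,7] PP   <
    [3,6] PP\N   <B
      [3,5] NP\N   <
        [3,4] "here" : PP
        [4,5] "with" : (NP\N)\PP
      [5,6] "dog" : PP\NP
    [6,7] "slowly" : PP\(PP\N)

YES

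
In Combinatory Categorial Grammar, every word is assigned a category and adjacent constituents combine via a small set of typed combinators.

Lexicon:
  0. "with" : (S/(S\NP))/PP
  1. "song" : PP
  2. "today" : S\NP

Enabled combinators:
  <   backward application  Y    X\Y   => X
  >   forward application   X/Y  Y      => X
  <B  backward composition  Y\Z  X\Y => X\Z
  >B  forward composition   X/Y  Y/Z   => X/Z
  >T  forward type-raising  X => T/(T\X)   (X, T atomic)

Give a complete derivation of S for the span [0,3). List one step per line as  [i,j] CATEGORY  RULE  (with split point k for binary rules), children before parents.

[0,1] (S/(S\NP))/PP  lex  "with"
[1,2] PP  lex  "song"
[0,2] S/(S\NP)  >  k=1
[2,3] S\NP  lex  "today"
[0,3] S  >  k=2

[0,3] S   >
  [0,2] S/(S\NP)   >
    [0,1] "with" : (S/(S\NP))/PP
    [1,2] "song" : PP
  [2,3] "today" : S\NP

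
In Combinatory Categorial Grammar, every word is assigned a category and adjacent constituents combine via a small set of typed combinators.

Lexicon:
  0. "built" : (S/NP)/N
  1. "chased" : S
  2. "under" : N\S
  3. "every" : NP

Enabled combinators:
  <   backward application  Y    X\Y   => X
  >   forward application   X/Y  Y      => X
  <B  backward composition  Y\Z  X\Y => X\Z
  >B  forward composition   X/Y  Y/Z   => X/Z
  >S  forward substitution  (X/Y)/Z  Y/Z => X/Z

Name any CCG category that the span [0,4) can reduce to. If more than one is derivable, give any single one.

S

[0,4] S   >
  [0,3] S/NP   >
    [0,1] "built" : (S/NP)/N
    [1,3] N   <
      [1,2] "chased" : S
      [2,3] "under" : N\S
  [3,4] "every" : NP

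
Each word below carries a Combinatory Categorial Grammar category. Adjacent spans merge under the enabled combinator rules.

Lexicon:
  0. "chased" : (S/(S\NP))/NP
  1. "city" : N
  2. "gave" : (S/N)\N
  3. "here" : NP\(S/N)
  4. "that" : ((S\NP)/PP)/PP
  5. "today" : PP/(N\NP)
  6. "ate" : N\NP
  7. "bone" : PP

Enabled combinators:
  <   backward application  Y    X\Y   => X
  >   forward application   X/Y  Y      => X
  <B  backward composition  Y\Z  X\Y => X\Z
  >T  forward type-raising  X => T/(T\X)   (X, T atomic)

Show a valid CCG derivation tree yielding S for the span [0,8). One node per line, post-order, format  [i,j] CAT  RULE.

[0,1] (S/(S\NP))/NP  lex  "chased"
[1,2] N  lex  "city"
[2,3] (S/N)\N  lex  "gave"
[1,3] S/N  <  k=2
[3,4] NP\(S/N)  lex  "here"
[1,4] NP  <  k=3
[0,4] S/(S\NP)  >  k=1
[4,5] ((S\NP)/PP)/PP  lex  "that"
[5,6] PP/(N\NP)  lex  "today"
[6,7] N\NP  lex  "ate"
[5,7] PP  >  k=6
[4,7] (S\NP)/PP  >  k=5
[7,8] PP  lex  "bone"
[4,8] S\NP  >  k=7
[0,8] S  >  k=4

[0,8] S   >
  [0,4] S/(S\NP)   >
    [0,1] "chased" : (S/(S\NP))/NP
    [1,4] NP   <
      [1,3] S/N   <
        [1,2] "city" : N
        [2,3] "gave" : (S/N)\N
      [3,4] "here" : NP\(S/N)
  [4,8] S\NP   >
    [4,7] (S\NP)/PP   >
      [4,5] "that" : ((S\NP)/PP)/PP
      [5,7] PP   >
        [5,6] "today" : PP/(N\NP)
        [6,7] "ate" : N\NP
    [7,8] "bone" : PP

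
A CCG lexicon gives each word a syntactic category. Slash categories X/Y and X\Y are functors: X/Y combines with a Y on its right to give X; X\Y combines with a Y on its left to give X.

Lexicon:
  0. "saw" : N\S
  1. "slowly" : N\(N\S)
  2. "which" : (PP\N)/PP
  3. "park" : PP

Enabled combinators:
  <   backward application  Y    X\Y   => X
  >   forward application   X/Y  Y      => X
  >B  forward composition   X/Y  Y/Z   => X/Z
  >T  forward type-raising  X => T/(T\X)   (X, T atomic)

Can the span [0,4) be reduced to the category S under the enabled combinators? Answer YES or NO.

N\S N\(N\S) (PP\N)/PP PP
CKY chart[0,4] = {N/(N\PP), NP/(NP\PP), PP, PP/(PP\PP), S/(S\PP)}; S ∉ chart

NO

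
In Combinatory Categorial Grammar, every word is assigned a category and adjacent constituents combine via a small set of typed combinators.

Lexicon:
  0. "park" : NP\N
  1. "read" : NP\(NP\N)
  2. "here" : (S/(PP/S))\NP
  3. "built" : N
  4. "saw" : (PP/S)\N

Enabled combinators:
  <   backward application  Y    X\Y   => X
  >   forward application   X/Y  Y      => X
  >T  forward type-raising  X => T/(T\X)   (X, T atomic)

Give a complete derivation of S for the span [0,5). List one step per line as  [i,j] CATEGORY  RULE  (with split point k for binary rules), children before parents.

[0,5] S   >
  [0,3] S/(PP/S)   <
    [0,2] NP   <
      [0,1] "park" : NP\N
      [1,2] "read" : NP\(NP\N)
    [2,3] "here" : (S/(PP/S))\NP
  [3,5] PP/S   <
    [3,4] "built" : N
    [4,5] "saw" : (PP/S)\N

[0,1] NP\N  lex  "park"
[1,2] NP\(NP\N)  lex  "read"
[0,2] NP  <  k=1
[2,3] (S/(PP/S))\NP  lex  "here"
[0,3] S/(PP/S)  <  k=2
[3,4] N  lex  "built"
[4,5] (PP/S)\N  lex  "saw"
[3,5] PP/S  <  k=4
[0,5] S  >  k=3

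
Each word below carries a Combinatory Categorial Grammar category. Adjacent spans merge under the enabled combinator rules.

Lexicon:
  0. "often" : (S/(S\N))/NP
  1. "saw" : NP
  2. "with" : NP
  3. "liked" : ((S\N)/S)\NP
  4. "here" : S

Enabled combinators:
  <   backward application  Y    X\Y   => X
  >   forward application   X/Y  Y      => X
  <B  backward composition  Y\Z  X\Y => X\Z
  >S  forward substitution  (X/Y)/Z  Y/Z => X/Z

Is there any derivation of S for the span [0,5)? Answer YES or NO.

YES

[0,5] S   >
  [0,2] S/(S\N)   >
    [0,1] "often" : (S/(S\N))/NP
    [1,2] "saw" : NP
  [2,5] S\N   >
    [2,4] (S\N)/S   <
      [2,3] "with" : NP
      [3,4] "liked" : ((S\N)/S)\NP
    [4,5] "here" : S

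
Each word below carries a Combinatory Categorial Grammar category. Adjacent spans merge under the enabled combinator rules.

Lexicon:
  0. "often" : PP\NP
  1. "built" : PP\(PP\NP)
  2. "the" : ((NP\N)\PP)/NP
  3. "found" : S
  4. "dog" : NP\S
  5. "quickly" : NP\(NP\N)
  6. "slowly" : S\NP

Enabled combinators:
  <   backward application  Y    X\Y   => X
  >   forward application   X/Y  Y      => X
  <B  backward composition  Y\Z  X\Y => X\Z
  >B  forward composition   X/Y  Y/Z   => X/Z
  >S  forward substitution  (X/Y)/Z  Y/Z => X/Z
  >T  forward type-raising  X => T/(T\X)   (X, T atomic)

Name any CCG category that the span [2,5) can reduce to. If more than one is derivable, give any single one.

(NP\N)\PP

[0,7] S   <
  [0,2] PP   <
    [0,1] "often" : PP\NP
    [1,2] "built" : PP\(PP\NP)
  [2,7] S\PP   <B
    [2,6] NP\PP   <B
      [2,5] (NP\N)\PP   >
        [2,3] "the" : ((NP\N)\PP)/NP
        [3,5] NP   <
          [3,4] "found" : S
          [4,5] "dog" : NP\S
      [5,6] "quickly" : NP\(NP\N)
    [6,7] "slowly" : S\NP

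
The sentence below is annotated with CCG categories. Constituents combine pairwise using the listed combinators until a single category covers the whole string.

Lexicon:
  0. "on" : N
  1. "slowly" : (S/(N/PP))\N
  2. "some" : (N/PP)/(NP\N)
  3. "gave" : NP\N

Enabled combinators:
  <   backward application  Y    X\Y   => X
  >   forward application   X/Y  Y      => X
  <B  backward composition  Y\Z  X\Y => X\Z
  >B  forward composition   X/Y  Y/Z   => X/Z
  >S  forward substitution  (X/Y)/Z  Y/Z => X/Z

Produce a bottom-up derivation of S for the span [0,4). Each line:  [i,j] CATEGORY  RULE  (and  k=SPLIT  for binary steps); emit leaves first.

[0,4] S   >
  [0,2] S/(N/PP)   <
    [0,1] "on" : N
    [1,2] "slowly" : (S/(N/PP))\N
  [2,4] N/PP   >
    [2,3] "some" : (N/PP)/(NP\N)
    [3,4] "gave" : NP\N

[0,1] N  lex  "on"
[1,2] (S/(N/PP))\N  lex  "slowly"
[0,2] S/(N/PP)  <  k=1
[2,3] (N/PP)/(NP\N)  lex  "some"
[3,4] NP\N  lex  "gave"
[2,4] N/PP  >  k=3
[0,4] S  >  k=2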